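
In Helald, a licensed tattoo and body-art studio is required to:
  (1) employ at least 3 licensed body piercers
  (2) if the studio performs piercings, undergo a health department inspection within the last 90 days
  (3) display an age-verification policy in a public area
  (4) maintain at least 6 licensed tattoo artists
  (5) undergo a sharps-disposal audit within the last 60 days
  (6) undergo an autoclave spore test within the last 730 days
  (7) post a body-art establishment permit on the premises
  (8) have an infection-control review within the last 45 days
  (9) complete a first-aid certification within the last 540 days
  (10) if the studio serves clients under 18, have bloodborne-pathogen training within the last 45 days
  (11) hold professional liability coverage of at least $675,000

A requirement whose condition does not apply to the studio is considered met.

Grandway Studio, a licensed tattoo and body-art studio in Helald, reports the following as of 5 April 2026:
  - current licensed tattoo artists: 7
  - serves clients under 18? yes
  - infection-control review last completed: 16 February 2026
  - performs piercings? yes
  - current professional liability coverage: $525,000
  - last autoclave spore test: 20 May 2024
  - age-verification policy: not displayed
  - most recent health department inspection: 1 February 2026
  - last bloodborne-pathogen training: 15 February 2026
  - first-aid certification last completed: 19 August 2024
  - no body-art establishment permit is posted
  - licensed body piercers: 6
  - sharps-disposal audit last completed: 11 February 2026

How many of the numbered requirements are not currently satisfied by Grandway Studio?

1. licensed body piercers 6 ≥ 3 → met
2. condition 'performs piercings' holds; health department inspection 63 days ago vs limit 90 → met
3. age-verification policy absent → not met
4. licensed tattoo artists 7 ≥ 6 → met
5. sharps-disposal audit 53 days ago vs limit 60 → met
6. autoclave spore test 685 days ago vs limit 730 → met
7. body-art establishment permit absent → not met
8. infection-control review 48 days ago vs limit 45 → not met
9. first-aid certification 594 days ago vs limit 540 → not met
10. condition 'serves clients under 18' holds; bloodborne-pathogen training 49 days ago vs limit 45 → not met
11. professional liability coverage $525,000 < $675,000 → not met
Not met: 6 of 11

6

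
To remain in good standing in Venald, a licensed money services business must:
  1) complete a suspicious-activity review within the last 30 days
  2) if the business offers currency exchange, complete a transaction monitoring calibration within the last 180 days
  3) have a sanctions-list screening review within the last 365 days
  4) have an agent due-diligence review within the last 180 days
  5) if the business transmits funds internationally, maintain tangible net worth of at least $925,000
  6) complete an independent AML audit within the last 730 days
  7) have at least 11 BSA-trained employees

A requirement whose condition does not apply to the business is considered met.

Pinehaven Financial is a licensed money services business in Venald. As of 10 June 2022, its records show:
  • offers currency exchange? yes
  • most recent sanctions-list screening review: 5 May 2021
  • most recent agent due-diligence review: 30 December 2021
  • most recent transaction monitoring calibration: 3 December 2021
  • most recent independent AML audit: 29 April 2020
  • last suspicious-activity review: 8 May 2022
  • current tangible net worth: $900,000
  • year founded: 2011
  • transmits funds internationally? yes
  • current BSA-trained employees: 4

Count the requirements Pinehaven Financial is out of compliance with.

1. suspicious-activity review 33 days ago vs limit 30 → not met
2. condition 'offers currency exchange' holds; transaction monitoring calibration 189 days ago vs limit 180 → not met
3. sanctions-list screening review 401 days ago vs limit 365 → not met
4. agent due-diligence review 162 days ago vs limit 180 → met
5. condition 'transmits funds internationally' holds; tangible net worth $900,000 < $925,000 → not met
6. independent AML audit 772 days ago vs limit 730 → not met
7. BSA-trained employees 4 < 11 → not met
Not met: 6 of 7

6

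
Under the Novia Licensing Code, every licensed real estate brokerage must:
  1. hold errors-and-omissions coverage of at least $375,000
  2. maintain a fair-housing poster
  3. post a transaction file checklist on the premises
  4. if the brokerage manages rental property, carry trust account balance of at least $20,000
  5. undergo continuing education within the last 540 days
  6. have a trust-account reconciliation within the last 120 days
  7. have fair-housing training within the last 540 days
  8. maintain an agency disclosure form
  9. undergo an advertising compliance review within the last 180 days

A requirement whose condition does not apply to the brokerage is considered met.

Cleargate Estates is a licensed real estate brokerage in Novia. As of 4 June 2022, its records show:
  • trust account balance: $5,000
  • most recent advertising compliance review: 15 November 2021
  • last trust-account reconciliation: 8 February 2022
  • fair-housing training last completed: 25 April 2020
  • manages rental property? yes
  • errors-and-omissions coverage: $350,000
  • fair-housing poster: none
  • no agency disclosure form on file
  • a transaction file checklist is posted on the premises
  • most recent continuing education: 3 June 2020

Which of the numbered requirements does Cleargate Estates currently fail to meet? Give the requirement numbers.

1. errors-and-omissions coverage $350,000 < $375,000 → not met
2. fair-housing poster absent → not met
3. transaction file checklist present → met
4. condition 'manages rental property' holds; trust account balance $5,000 < $20,000 → not met
5. continuing education 731 days ago vs limit 540 → not met
6. trust-account reconciliation 116 days ago vs limit 120 → met
7. fair-housing training 770 days ago vs limit 540 → not met
8. agency disclosure form absent → not met
9. advertising compliance review 201 days ago vs limit 180 → not met
Not met: 1, 2, 4, 5, 7, 8, 9

1, 2, 4, 5, 7, 8, 9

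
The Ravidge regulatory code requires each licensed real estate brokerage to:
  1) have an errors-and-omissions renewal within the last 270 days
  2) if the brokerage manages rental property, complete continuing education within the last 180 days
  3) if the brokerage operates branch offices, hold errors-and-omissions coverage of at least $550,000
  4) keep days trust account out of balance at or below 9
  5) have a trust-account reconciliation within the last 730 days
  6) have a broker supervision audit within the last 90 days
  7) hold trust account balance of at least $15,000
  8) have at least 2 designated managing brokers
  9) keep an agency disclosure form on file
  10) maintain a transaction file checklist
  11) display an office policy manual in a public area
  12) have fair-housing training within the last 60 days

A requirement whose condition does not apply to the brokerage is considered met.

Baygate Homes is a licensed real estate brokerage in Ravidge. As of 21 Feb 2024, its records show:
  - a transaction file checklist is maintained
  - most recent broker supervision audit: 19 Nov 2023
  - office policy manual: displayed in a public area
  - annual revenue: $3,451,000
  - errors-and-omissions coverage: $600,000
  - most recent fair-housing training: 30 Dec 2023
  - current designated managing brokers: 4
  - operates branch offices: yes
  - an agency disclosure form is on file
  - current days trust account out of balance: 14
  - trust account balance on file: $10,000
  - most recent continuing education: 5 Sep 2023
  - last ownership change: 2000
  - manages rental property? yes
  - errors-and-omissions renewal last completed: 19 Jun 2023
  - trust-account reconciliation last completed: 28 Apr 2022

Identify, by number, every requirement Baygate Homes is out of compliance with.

1. errors-and-omissions renewal 247 days ago vs limit 270 → met
2. condition 'manages rental property' holds; continuing education 169 days ago vs limit 180 → met
3. condition 'operates branch offices' holds; errors-and-omissions coverage $600,000 ≥ $550,000 → met
4. days trust account out of balance 14 > 9 → not met
5. trust-account reconciliation 664 days ago vs limit 730 → met
6. broker supervision audit 94 days ago vs limit 90 → not met
7. trust account balance $10,000 < $15,000 → not met
8. designated managing brokers 4 ≥ 2 → met
9. agency disclosure form present → met
10. transaction file checklist present → met
11. office policy manual present → met
12. fair-housing training 53 days ago vs limit 60 → met
Not met: 4, 6, 7

4, 6, 7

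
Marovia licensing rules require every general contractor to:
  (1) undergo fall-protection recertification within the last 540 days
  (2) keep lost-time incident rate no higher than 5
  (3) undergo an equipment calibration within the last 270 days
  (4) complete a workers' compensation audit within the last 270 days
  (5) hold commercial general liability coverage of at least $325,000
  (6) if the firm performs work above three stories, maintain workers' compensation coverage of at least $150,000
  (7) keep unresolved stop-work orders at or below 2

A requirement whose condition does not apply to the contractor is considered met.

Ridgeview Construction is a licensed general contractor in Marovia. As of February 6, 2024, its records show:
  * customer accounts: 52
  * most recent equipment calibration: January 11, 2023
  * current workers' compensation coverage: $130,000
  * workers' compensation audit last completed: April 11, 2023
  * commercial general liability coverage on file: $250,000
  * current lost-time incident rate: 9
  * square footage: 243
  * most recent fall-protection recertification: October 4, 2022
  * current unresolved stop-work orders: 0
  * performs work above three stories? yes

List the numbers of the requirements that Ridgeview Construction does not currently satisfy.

1. fall-protection recertification 490 days ago vs limit 540 → met
2. lost-time incident rate 9 > 5 → not met
3. equipment calibration 391 days ago vs limit 270 → not met
4. workers' compensation audit 301 days ago vs limit 270 → not met
5. commercial general liability coverage $250,000 < $325,000 → not met
6. condition 'performs work above three stories' holds; workers' compensation coverage $130,000 < $150,000 → not met
7. unresolved stop-work orders 0 ≤ 2 → met
Not met: 2, 3, 4, 5, 6

2, 3, 4, 5, 6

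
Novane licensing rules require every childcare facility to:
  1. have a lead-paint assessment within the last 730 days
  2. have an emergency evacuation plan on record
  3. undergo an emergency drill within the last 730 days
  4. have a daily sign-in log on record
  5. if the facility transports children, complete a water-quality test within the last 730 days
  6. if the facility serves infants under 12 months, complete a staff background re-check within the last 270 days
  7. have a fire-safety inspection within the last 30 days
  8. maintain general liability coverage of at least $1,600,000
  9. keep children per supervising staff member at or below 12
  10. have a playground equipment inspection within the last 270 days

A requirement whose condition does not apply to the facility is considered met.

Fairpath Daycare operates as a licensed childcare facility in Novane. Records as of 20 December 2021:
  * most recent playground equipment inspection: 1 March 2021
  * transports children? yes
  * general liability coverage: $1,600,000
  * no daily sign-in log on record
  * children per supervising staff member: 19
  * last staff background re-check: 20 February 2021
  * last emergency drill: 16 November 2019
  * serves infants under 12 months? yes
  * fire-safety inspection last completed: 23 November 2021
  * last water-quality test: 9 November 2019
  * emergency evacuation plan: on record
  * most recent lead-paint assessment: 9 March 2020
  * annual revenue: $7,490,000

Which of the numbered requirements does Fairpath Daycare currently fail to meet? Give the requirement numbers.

3, 4, 5, 6, 9, 10

1. lead-paint assessment 651 days ago vs limit 730 → met
2. emergency evacuation plan present → met
3. emergency drill 765 days ago vs limit 730 → not met
4. daily sign-in log absent → not met
5. condition 'transports children' holds; water-quality test 772 days ago vs limit 730 → not met
6. condition 'serves infants under 12 months' holds; staff background re-check 303 days ago vs limit 270 → not met
7. fire-safety inspection 27 days ago vs limit 30 → met
8. general liability coverage $1,600,000 ≥ $1,600,000 → met
9. children per supervising staff member 19 > 12 → not met
10. playground equipment inspection 294 days ago vs limit 270 → not met
Not met: 3, 4, 5, 6, 9, 10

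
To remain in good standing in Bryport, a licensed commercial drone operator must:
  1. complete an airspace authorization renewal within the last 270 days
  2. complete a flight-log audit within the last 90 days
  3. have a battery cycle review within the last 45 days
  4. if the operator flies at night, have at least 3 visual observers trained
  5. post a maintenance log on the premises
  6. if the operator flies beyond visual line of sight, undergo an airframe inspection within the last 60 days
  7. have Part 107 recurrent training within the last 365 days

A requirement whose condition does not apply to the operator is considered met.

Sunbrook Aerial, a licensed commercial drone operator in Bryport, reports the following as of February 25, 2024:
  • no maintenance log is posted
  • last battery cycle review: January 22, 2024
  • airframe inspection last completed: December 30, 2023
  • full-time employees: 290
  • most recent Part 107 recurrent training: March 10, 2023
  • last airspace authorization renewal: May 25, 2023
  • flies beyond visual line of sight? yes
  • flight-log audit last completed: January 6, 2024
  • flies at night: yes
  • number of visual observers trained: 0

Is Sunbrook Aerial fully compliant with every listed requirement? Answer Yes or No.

1. airspace authorization renewal 276 days ago vs limit 270 → not met
2. flight-log audit 50 days ago vs limit 90 → met
3. battery cycle review 34 days ago vs limit 45 → met
4. condition 'flies at night' holds; visual observers trained 0 < 3 → not met
5. maintenance log absent → not met
6. condition 'flies beyond visual line of sight' holds; airframe inspection 57 days ago vs limit 60 → met
7. Part 107 recurrent training 352 days ago vs limit 365 → met
Not met: 1, 4, 5

No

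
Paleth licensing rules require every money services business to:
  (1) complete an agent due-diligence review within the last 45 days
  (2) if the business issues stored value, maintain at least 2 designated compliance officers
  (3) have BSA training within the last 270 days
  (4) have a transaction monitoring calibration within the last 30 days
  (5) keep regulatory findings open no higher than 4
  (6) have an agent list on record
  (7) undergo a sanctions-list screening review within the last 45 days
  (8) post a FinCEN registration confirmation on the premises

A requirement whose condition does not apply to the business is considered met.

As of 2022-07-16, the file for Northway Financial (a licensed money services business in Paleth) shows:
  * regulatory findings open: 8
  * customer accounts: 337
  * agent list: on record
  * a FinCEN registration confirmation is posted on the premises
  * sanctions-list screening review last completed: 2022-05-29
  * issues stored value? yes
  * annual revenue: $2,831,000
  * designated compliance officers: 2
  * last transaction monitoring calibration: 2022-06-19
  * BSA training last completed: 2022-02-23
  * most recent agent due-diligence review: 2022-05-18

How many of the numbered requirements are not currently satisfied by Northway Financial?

1. agent due-diligence review 59 days ago vs limit 45 → not met
2. condition 'issues stored value' holds; designated compliance officers 2 ≥ 2 → met
3. BSA training 143 days ago vs limit 270 → met
4. transaction monitoring calibration 27 days ago vs limit 30 → met
5. regulatory findings open 8 > 4 → not met
6. agent list present → met
7. sanctions-list screening review 48 days ago vs limit 45 → not met
8. FinCEN registration confirmation present → met
Not met: 3 of 8

3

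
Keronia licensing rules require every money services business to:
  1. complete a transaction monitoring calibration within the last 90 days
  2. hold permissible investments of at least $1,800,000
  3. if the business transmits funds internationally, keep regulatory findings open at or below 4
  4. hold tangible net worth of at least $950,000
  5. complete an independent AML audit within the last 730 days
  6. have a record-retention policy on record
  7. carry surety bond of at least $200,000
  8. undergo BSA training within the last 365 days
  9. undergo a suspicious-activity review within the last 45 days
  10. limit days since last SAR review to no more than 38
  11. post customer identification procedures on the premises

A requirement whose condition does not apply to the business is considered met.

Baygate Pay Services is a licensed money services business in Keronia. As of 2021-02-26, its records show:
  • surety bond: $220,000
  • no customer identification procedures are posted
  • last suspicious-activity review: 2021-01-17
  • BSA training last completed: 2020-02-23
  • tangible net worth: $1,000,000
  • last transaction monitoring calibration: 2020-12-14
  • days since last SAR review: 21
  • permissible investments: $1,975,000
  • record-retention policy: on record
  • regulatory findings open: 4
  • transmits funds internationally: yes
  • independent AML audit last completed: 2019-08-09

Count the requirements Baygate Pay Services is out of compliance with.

2

1. transaction monitoring calibration 74 days ago vs limit 90 → met
2. permissible investments $1,975,000 ≥ $1,800,000 → met
3. condition 'transmits funds internationally' holds; regulatory findings open 4 ≤ 4 → met
4. tangible net worth $1,000,000 ≥ $950,000 → met
5. independent AML audit 567 days ago vs limit 730 → met
6. record-retention policy present → met
7. surety bond $220,000 ≥ $200,000 → met
8. BSA training 369 days ago vs limit 365 → not met
9. suspicious-activity review 40 days ago vs limit 45 → met
10. days since last SAR review 21 ≤ 38 → met
11. customer identification procedures absent → not met
Not met: 2 of 11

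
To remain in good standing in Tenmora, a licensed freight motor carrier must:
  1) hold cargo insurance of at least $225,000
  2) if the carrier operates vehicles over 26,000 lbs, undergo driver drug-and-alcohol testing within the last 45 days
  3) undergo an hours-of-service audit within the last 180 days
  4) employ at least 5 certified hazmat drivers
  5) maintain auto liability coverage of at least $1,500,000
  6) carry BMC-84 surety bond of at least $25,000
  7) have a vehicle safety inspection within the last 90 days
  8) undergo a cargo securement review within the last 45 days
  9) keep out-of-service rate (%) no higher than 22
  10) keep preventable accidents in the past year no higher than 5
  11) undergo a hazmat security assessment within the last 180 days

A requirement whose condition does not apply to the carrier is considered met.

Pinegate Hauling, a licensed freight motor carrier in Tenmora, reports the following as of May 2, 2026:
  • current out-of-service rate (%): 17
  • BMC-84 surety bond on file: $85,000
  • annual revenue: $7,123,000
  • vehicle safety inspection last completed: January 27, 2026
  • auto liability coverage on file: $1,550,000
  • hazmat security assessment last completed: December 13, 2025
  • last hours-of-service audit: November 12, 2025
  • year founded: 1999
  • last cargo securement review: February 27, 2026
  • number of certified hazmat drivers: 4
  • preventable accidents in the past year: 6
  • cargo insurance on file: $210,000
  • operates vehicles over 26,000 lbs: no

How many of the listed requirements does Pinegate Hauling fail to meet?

1. cargo insurance $210,000 < $225,000 → not met
2. condition 'operates vehicles over 26,000 lbs' does not hold → requirement n/a → met
3. hours-of-service audit 171 days ago vs limit 180 → met
4. certified hazmat drivers 4 < 5 → not met
5. auto liability coverage $1,550,000 ≥ $1,500,000 → met
6. BMC-84 surety bond $85,000 ≥ $25,000 → met
7. vehicle safety inspection 95 days ago vs limit 90 → not met
8. cargo securement review 64 days ago vs limit 45 → not met
9. out-of-service rate (%) 17 ≤ 22 → met
10. preventable accidents in the past year 6 > 5 → not met
11. hazmat security assessment 140 days ago vs limit 180 → met
Not met: 5 of 11

5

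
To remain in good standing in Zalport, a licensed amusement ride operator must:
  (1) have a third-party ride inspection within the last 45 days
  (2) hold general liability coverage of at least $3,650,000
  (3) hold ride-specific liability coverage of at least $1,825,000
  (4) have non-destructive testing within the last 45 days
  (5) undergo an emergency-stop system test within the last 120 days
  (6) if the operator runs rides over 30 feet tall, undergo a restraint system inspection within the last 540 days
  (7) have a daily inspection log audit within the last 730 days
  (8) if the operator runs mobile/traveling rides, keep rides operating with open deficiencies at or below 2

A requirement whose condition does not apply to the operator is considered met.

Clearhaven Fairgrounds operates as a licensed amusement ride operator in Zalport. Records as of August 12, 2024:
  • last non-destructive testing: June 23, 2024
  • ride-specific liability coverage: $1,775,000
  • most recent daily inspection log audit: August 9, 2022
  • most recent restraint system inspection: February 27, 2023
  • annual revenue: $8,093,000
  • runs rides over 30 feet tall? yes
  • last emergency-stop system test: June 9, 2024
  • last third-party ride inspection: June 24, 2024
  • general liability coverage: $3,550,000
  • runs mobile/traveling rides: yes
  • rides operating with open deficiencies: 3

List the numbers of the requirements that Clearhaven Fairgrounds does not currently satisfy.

1, 2, 3, 4, 7, 8

1. third-party ride inspection 49 days ago vs limit 45 → not met
2. general liability coverage $3,550,000 < $3,650,000 → not met
3. ride-specific liability coverage $1,775,000 < $1,825,000 → not met
4. non-destructive testing 50 days ago vs limit 45 → not met
5. emergency-stop system test 64 days ago vs limit 120 → met
6. condition 'runs rides over 30 feet tall' holds; restraint system inspection 532 days ago vs limit 540 → met
7. daily inspection log audit 734 days ago vs limit 730 → not met
8. condition 'runs mobile/traveling rides' holds; rides operating with open deficiencies 3 > 2 → not met
Not met: 1, 2, 3, 4, 7, 8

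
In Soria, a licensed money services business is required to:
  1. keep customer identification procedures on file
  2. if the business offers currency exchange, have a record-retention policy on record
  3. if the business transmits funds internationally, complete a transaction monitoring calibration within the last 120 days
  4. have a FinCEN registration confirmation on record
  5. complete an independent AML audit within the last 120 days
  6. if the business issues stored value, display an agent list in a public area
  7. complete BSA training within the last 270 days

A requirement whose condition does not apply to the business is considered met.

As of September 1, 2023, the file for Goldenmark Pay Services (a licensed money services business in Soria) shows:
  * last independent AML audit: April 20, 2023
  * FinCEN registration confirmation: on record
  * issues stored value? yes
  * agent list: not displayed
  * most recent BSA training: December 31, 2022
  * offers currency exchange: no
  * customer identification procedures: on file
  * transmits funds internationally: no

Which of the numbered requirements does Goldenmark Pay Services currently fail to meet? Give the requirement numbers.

1. customer identification procedures present → met
2. condition 'offers currency exchange' does not hold → requirement n/a → met
3. condition 'transmits funds internationally' does not hold → requirement n/a → met
4. FinCEN registration confirmation present → met
5. independent AML audit 134 days ago vs limit 120 → not met
6. condition 'issues stored value' holds; agent list absent → not met
7. BSA training 244 days ago vs limit 270 → met
Not met: 5, 6

5, 6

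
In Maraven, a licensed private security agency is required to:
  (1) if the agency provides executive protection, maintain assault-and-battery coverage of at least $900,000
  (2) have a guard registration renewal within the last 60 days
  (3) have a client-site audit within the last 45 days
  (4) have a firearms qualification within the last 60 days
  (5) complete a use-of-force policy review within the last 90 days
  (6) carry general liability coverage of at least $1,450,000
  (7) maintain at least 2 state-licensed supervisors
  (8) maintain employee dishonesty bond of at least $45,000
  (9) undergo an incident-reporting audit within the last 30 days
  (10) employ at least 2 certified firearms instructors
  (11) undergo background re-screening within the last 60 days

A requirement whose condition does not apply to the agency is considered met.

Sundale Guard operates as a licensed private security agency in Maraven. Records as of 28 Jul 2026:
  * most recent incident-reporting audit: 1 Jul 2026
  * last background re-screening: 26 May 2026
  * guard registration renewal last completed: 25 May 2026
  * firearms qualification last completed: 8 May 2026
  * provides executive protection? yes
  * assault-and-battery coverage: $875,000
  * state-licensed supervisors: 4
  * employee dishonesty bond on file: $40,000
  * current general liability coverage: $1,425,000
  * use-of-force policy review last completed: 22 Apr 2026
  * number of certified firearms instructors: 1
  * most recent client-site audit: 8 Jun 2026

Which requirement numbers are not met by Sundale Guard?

1, 2, 3, 4, 5, 6, 8, 10, 11

1. condition 'provides executive protection' holds; assault-and-battery coverage $875,000 < $900,000 → not met
2. guard registration renewal 64 days ago vs limit 60 → not met
3. client-site audit 50 days ago vs limit 45 → not met
4. firearms qualification 81 days ago vs limit 60 → not met
5. use-of-force policy review 97 days ago vs limit 90 → not met
6. general liability coverage $1,425,000 < $1,450,000 → not met
7. state-licensed supervisors 4 ≥ 2 → met
8. employee dishonesty bond $40,000 < $45,000 → not met
9. incident-reporting audit 27 days ago vs limit 30 → met
10. certified firearms instructors 1 < 2 → not met
11. background re-screening 63 days ago vs limit 60 → not met
Not met: 1, 2, 3, 4, 5, 6, 8, 10, 11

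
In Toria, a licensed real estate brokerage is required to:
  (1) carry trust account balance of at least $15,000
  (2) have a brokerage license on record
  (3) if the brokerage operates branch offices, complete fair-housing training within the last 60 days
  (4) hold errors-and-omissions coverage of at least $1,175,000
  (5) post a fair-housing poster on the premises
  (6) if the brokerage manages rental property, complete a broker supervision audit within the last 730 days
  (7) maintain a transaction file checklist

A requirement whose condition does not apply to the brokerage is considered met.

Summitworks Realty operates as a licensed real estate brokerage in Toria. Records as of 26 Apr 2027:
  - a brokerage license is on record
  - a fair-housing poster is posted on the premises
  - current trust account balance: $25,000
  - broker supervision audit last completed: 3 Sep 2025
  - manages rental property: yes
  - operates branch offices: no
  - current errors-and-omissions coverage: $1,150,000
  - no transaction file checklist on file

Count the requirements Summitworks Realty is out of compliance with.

2

1. trust account balance $25,000 ≥ $15,000 → met
2. brokerage license present → met
3. condition 'operates branch offices' does not hold → requirement n/a → met
4. errors-and-omissions coverage $1,150,000 < $1,175,000 → not met
5. fair-housing poster present → met
6. condition 'manages rental property' holds; broker supervision audit 600 days ago vs limit 730 → met
7. transaction file checklist absent → not met
Not met: 2 of 7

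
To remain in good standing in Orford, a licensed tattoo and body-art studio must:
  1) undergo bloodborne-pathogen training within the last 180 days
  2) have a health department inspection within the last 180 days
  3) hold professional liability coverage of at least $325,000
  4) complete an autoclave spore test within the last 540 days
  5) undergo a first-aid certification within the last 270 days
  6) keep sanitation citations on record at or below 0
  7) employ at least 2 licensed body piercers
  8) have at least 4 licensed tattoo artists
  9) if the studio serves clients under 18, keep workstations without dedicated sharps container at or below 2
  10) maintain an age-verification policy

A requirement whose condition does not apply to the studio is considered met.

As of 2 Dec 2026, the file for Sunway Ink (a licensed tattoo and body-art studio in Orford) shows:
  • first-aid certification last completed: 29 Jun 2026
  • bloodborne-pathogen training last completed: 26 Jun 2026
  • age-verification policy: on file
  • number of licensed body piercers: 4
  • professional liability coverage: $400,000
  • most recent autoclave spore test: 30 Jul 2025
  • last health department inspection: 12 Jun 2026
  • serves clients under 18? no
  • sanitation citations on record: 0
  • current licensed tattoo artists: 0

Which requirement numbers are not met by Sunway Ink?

1. bloodborne-pathogen training 159 days ago vs limit 180 → met
2. health department inspection 173 days ago vs limit 180 → met
3. professional liability coverage $400,000 ≥ $325,000 → met
4. autoclave spore test 490 days ago vs limit 540 → met
5. first-aid certification 156 days ago vs limit 270 → met
6. sanitation citations on record 0 ≤ 0 → met
7. licensed body piercers 4 ≥ 2 → met
8. licensed tattoo artists 0 < 4 → not met
9. condition 'serves clients under 18' does not hold → requirement n/a → met
10. age-verification policy present → met
Not met: 8

8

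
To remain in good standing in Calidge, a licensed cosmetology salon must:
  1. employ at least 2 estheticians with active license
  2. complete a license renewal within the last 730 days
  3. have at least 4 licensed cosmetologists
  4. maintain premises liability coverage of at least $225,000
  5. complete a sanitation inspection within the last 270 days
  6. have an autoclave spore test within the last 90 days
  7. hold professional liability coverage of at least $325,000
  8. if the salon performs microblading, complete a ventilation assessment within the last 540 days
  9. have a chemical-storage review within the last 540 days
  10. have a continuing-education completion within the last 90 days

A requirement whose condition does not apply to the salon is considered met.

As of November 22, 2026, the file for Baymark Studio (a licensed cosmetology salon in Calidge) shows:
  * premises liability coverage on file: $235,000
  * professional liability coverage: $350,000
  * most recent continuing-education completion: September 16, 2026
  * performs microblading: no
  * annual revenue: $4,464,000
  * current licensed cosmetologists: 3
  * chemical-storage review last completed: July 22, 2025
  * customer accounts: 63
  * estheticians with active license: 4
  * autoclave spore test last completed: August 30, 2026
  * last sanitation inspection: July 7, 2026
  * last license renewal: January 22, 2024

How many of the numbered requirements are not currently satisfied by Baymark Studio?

2

1. estheticians with active license 4 ≥ 2 → met
2. license renewal 1035 days ago vs limit 730 → not met
3. licensed cosmetologists 3 < 4 → not met
4. premises liability coverage $235,000 ≥ $225,000 → met
5. sanitation inspection 138 days ago vs limit 270 → met
6. autoclave spore test 84 days ago vs limit 90 → met
7. professional liability coverage $350,000 ≥ $325,000 → met
8. condition 'performs microblading' does not hold → requirement n/a → met
9. chemical-storage review 488 days ago vs limit 540 → met
10. continuing-education completion 67 days ago vs limit 90 → met
Not met: 2 of 10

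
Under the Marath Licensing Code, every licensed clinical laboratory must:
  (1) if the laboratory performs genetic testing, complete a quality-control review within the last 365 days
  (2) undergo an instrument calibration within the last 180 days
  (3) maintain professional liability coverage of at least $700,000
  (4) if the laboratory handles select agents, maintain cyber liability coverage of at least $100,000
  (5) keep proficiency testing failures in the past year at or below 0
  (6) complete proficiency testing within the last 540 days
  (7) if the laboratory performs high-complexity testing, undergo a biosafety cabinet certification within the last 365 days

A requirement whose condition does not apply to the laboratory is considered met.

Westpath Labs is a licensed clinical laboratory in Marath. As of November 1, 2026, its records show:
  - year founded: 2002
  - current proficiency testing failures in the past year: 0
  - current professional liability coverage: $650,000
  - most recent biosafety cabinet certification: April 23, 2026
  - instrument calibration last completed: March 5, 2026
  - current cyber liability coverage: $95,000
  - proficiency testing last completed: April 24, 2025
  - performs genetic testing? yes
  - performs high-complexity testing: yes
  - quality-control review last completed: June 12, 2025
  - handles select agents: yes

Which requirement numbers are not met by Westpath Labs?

1, 2, 3, 4, 6

1. condition 'performs genetic testing' holds; quality-control review 507 days ago vs limit 365 → not met
2. instrument calibration 241 days ago vs limit 180 → not met
3. professional liability coverage $650,000 < $700,000 → not met
4. condition 'handles select agents' holds; cyber liability coverage $95,000 < $100,000 → not met
5. proficiency testing failures in the past year 0 ≤ 0 → met
6. proficiency testing 556 days ago vs limit 540 → not met
7. condition 'performs high-complexity testing' holds; biosafety cabinet certification 192 days ago vs limit 365 → met
Not met: 1, 2, 3, 4, 6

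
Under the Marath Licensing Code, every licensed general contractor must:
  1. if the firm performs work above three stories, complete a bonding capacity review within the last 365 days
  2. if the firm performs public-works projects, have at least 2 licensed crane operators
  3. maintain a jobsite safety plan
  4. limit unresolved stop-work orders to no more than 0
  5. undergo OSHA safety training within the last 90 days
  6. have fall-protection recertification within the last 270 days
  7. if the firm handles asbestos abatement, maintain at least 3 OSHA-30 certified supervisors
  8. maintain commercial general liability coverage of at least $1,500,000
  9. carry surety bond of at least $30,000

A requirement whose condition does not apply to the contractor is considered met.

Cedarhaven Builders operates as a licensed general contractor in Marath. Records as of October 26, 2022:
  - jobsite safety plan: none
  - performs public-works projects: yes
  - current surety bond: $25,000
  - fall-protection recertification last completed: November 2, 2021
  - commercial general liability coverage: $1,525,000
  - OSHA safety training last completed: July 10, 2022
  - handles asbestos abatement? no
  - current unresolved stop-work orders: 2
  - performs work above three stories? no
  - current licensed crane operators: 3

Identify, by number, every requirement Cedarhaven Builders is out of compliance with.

3, 4, 5, 6, 9

1. condition 'performs work above three stories' does not hold → requirement n/a → met
2. condition 'performs public-works projects' holds; licensed crane operators 3 ≥ 2 → met
3. jobsite safety plan absent → not met
4. unresolved stop-work orders 2 > 0 → not met
5. OSHA safety training 108 days ago vs limit 90 → not met
6. fall-protection recertification 358 days ago vs limit 270 → not met
7. condition 'handles asbestos abatement' does not hold → requirement n/a → met
8. commercial general liability coverage $1,525,000 ≥ $1,500,000 → met
9. surety bond $25,000 < $30,000 → not met
Not met: 3, 4, 5, 6, 9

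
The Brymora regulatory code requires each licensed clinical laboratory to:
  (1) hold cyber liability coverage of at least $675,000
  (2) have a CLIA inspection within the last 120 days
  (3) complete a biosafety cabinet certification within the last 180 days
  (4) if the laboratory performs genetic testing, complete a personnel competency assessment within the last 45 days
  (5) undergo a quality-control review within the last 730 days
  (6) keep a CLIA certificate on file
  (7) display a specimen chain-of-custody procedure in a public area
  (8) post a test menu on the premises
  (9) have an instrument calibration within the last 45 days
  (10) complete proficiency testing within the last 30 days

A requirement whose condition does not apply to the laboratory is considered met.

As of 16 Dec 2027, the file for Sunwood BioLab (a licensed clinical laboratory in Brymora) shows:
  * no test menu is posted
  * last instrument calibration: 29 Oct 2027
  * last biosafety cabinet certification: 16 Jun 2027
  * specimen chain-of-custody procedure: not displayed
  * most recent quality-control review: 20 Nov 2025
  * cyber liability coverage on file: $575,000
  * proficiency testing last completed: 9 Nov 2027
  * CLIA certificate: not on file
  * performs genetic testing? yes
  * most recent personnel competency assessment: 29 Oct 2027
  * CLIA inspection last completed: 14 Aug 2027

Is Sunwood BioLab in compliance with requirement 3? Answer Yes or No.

3. biosafety cabinet certification 183 days ago vs limit 180 → not met

No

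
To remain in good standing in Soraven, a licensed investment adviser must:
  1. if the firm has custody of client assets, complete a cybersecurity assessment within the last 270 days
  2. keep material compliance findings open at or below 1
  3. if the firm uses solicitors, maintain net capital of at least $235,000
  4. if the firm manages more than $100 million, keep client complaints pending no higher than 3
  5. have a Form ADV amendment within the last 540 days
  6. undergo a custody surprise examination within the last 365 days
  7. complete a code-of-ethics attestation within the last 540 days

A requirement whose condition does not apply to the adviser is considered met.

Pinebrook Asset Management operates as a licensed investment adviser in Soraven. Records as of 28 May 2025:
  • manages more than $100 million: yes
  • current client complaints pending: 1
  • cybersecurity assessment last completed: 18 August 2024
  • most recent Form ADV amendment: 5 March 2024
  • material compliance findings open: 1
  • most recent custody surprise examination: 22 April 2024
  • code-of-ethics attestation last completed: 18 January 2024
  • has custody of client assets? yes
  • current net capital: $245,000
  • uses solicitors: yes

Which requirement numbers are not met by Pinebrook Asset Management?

1. condition 'has custody of client assets' holds; cybersecurity assessment 283 days ago vs limit 270 → not met
2. material compliance findings open 1 ≤ 1 → met
3. condition 'uses solicitors' holds; net capital $245,000 ≥ $235,000 → met
4. condition 'manages more than $100 million' holds; client complaints pending 1 ≤ 3 → met
5. Form ADV amendment 449 days ago vs limit 540 → met
6. custody surprise examination 401 days ago vs limit 365 → not met
7. code-of-ethics attestation 496 days ago vs limit 540 → met
Not met: 1, 6

1, 6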